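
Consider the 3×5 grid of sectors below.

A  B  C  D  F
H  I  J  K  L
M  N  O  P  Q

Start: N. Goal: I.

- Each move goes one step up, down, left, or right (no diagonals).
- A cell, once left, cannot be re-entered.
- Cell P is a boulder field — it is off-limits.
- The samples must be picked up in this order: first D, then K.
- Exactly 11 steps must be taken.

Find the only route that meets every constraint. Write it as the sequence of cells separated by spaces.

N M H A B C D F L K J I

The waypoints must appear in the order D, K, with no cell reused.
Route from N: left to M, 2× up (reaching A), 4× right (reaching F), down to L, 3× left (reaching I) — 11 moves in all.
Check: order respected (D at step 6, K at step 9); 11 moves as required.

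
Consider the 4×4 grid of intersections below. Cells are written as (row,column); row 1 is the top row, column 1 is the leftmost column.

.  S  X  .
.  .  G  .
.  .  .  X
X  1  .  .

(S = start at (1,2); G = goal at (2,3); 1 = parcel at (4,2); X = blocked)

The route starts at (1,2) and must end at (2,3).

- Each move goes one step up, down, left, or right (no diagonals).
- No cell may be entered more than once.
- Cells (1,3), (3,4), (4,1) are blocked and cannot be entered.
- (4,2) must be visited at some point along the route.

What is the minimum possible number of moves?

6

Any route passes through (4,2) somewhere between (1,2) and (2,3). Summing Manhattan distances along the two legs ((1,2) → (4,2) → (2,3)) gives a lower bound of 3 + 3 = 6 moves.
A route of 6 moves achieves this: (1,2) → (2,2) → (3,2) → (4,2) → (4,3) → (3,3) → (2,3).
Since 6 matches the lower bound, it is optimal.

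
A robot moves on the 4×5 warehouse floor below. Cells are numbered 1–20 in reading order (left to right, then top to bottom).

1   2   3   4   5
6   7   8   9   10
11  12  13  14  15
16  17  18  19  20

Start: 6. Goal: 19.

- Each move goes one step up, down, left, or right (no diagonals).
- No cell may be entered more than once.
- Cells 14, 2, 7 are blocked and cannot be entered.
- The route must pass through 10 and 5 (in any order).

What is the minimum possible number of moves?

11

Any route passes through 10 and 5 in some order between 6 and 19. Summing Manhattan distances along each leg and taking the cheapest ordering (6 → 10 → 5 → 19) gives a lower bound of 4 + 1 + 4 = 9 moves.
That bound ignores the blocked cells. Measuring each leg by the fewest moves that actually steer around them (6→10: 6; 10→5: 1; 5→19: 4) raises the lower bound to 11.
A route of 11 moves exists: 6 → 11 → 12 → 13 → 8 → 3 → 4 → 5 → 10 → 15 → 20 → 19.
Since 11 matches that lower bound, it is optimal.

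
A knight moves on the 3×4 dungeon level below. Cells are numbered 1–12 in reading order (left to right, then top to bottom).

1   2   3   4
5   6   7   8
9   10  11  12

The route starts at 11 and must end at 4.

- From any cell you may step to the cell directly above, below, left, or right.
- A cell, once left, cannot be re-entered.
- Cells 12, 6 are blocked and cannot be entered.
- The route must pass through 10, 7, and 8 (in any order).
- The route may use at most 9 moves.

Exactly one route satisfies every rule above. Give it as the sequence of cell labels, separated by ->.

11 -> 10 -> 9 -> 5 -> 1 -> 2 -> 3 -> 7 -> 8 -> 4

The 9-move cap with required stops at 10, 7, 8 leaves no slack for detours.
Route from 11: left 2 to 9, up 2 to 1, right 2 to 3, down 1 to 7, right 1 to 8, up 1 to 4 — 9 moves in all.
Check: all required cells visited; 9 ≤ 9 moves.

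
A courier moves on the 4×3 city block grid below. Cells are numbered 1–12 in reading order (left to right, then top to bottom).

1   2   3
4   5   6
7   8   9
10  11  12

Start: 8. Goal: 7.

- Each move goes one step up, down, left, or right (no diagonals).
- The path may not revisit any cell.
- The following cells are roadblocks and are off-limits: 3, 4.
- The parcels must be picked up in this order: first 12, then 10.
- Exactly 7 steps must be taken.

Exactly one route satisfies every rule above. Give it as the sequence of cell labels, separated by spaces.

The waypoints must appear in the order 12, 10, with no cell reused.
Route from 8: up to 5, right to 6, 2× down (reaching 12), 2× left (reaching 10), up to 7 — 7 moves in all.
Check: order respected (12 at step 4, 10 at step 6); 7 moves as required.

8 5 6 9 12 11 10 7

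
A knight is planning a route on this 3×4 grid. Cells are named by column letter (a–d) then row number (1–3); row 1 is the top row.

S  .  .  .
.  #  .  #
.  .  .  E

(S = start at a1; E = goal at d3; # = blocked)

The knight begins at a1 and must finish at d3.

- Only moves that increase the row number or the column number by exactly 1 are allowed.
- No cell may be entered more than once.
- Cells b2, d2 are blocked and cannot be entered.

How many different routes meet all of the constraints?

A right/down-only route from a1 to d3 makes exactly 2 down-moves and 3 right-moves in some order.
With no other constraints that would be C(5,2) = 10 routes.
Subtract routes through each blocked cell (inclusion–exclusion for overlaps): − through b2: 6 − through d2: 4 + through b2&d2: 2 → 2.
That gives 2 routes.

2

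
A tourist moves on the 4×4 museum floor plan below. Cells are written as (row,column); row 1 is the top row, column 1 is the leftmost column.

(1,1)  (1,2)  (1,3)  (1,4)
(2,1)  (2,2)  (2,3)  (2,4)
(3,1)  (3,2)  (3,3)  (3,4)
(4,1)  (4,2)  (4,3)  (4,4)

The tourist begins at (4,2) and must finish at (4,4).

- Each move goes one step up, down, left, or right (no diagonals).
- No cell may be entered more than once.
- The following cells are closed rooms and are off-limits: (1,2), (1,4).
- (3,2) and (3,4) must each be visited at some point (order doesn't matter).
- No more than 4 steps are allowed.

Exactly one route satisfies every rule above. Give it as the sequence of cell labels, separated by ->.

Any route must reach (3,2) and (3,4) and still end at (4,4) within 4 moves, so the order of the required stops is forced.
Route from (4,2): up to (3,2), 2× right (reaching (3,4)), down to (4,4) — 4 moves in all.
Check: all required cells visited; 4 ≤ 4 moves.

(4,2) -> (3,2) -> (3,3) -> (3,4) -> (4,4)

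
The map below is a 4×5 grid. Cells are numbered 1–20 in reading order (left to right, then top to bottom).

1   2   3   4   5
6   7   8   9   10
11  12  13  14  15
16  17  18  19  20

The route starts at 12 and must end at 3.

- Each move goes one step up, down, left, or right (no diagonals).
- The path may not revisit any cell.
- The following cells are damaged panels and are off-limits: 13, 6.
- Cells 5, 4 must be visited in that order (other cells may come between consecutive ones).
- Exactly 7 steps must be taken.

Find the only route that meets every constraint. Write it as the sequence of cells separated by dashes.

The waypoints must appear in the order 5, 4, with no cell reused.
Route from 12: up to 7, 3× right (reaching 10), up to 5, 2× left (reaching 3) — 7 moves in all.
Check: order respected (5 at step 5, 4 at step 6); 7 moves as required.

12 - 7 - 8 - 9 - 10 - 5 - 4 - 3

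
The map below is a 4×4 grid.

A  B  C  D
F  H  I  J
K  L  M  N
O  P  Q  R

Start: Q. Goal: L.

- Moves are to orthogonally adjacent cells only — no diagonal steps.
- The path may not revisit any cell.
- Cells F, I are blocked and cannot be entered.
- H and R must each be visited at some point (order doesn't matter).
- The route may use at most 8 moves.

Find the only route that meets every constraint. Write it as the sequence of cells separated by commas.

Any route must reach H and R and still end at L within 8 moves, so the order of the required stops is forced.
Route from Q: right 1 to R, up 3 to D, left 2 to B, down 2 to L — 8 moves in all.
Check: all required cells visited; 8 ≤ 8 moves.

Q, R, N, J, D, C, B, H, L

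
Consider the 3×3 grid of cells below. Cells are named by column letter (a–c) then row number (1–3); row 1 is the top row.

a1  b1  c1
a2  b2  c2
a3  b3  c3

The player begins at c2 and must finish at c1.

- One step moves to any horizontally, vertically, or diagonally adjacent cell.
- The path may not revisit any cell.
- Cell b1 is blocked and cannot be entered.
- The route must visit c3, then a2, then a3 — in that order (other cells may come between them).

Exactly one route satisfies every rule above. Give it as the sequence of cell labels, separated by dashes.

c2 - c3 - b3 - a2 - a3 - b2 - c1

The waypoints must appear in the order c3, a2, a3, with no cell reused.
Route from c2: down 1 to c3, left 1 to b3, up-left 1 to a2, down 1 to a3, up-right 2 to c1 — 6 moves in all.
Check: order respected (c3 at step 1, a2 at step 3, a3 at step 4).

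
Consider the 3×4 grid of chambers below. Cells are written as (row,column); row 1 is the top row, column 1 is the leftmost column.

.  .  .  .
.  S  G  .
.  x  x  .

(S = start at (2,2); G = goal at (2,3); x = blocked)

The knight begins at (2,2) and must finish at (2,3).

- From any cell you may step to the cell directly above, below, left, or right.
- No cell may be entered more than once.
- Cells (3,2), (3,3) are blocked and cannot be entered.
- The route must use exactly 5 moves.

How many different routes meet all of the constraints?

2

Need simple routes of exactly 5 moves from (2,2) to (2,3) (Manhattan distance 1, so 2 moves are spent on a detour and 2 undoing it).
Enumerating: (2,2) (1,2) (1,3) (1,4) (2,4) (2,3) | (2,2) (2,1) (1,1) (1,2) (1,3) (2,3).
That gives 2 routes.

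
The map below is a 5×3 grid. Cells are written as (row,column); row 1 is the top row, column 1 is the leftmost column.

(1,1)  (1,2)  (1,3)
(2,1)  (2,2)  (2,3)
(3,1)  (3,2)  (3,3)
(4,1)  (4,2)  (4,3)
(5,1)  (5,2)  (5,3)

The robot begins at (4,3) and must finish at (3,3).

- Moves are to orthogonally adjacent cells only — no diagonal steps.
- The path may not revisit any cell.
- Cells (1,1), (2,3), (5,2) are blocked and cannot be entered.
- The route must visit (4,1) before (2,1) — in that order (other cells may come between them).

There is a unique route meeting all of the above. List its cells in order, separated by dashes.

The waypoints must appear in the order (4,1), (2,1), with no cell reused.
Route from (4,3): left 2 to (4,1), up 2 to (2,1), right 1 to (2,2), down 1 to (3,2), right 1 to (3,3) — 7 moves in all.
Check: order respected ((4,1) at step 2, (2,1) at step 4).

(4,3) - (4,2) - (4,1) - (3,1) - (2,1) - (2,2) - (3,2) - (3,3)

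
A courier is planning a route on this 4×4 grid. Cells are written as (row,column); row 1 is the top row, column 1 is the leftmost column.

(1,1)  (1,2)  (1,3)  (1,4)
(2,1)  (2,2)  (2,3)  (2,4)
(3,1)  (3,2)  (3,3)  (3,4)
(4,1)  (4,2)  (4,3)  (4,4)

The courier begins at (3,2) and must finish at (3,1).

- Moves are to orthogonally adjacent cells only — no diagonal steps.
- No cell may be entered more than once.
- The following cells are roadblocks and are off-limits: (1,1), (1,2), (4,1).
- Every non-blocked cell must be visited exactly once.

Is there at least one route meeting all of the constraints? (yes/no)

Colour the cells like a checkerboard: each orthogonal step flips colour, so a Hamiltonian route alternates colours. Here there are 7 cells of one colour and 6 of the other, with start on the opposite colour to the goal — the counts and endpoints can't be arranged into an alternating sequence of length 13, so no Hamiltonian route exists.

no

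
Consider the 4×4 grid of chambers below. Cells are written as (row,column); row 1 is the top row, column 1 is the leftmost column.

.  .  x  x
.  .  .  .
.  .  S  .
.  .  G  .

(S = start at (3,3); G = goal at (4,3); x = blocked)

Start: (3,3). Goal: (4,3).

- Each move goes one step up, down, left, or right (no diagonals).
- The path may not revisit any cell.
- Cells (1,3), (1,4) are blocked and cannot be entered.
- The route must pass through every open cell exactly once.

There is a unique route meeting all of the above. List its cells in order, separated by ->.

Need to visit all 14 open cells exactly once, starting at (3,3) and ending at (4,3).
Route from (3,3): left 1 to (3,2), down 1 to (4,2), left 1 to (4,1), up 3 to (1,1), right 1 to (1,2), down 1 to (2,2), right 2 to (2,4), down 2 to (4,4), left 1 to (4,3) — 13 moves in all.
Check: all 14 open cells covered.

(3,3) -> (3,2) -> (4,2) -> (4,1) -> (3,1) -> (2,1) -> (1,1) -> (1,2) -> (2,2) -> (2,3) -> (2,4) -> (3,4) -> (4,4) -> (4,3)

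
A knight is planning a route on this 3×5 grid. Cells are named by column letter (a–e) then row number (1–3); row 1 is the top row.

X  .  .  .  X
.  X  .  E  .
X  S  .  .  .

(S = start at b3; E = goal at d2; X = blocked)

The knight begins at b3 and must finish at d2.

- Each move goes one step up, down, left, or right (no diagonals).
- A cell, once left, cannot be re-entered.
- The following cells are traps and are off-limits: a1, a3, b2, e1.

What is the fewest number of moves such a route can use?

3

The Manhattan distance from b3 to d2 is |3−2| + |2−4| = 3, so at least 3 moves are needed.
A route of 3 moves achieves this: b3 → c3 → c2 → d2.
Since 3 matches the lower bound, it is optimal.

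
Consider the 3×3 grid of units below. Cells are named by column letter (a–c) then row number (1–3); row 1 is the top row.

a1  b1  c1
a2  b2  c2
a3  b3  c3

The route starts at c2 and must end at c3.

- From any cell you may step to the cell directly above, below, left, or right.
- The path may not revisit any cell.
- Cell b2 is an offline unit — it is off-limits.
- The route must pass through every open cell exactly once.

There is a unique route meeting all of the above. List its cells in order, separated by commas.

c2, c1, b1, a1, a2, a3, b3, c3

Need to visit all 8 open cells exactly once, starting at c2 and ending at c3.
Cell b1 has only two open neighbours (a1 and c1), so the path must pass straight through it: one of those is the cell it's entered from and the other is where it exits.
Route from c2: up to c1, 2× left (reaching a1), 2× down (reaching a3), 2× right (reaching c3) — 7 moves in all.
Check: all 8 open cells covered.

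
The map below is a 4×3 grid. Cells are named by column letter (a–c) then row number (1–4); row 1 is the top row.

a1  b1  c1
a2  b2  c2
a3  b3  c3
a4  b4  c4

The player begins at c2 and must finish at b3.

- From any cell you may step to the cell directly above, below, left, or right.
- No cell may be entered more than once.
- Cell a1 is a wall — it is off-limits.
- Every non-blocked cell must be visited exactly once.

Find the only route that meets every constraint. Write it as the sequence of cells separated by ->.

Need to visit all 11 open cells exactly once, starting at c2 and ending at b3.
Route from c2: up to c1, left to b1, down to b2, left to a2, 2× down (reaching a4), 2× right (reaching c4), up to c3, left to b3 — 10 moves in all.
Check: all 11 open cells covered.

c2 -> c1 -> b1 -> b2 -> a2 -> a3 -> a4 -> b4 -> c4 -> c3 -> b3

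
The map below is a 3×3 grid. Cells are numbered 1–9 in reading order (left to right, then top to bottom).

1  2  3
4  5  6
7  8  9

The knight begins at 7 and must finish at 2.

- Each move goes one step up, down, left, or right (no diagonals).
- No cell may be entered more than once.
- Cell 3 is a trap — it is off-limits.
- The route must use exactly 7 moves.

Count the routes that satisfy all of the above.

Need simple routes of exactly 7 moves from 7 to 2 (Manhattan distance 3, so 2 moves are spent on a detour and 2 undoing it).
Enumerating: 7 8 9 6 5 4 1 2.
That gives 1 route.

1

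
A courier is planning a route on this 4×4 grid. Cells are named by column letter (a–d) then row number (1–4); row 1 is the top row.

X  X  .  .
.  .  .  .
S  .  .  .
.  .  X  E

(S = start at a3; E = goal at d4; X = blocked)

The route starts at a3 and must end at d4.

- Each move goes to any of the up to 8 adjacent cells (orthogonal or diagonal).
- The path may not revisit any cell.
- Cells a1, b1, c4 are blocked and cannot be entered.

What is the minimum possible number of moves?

3

With diagonal moves allowed, the Chebyshev distance max(|Δrow|,|Δcol|) from a3 to d4 is 3, so at least 3 moves are needed.
A route of 3 moves achieves this: a3 → b2 → c3 → d4.
Since 3 matches the lower bound, it is optimal.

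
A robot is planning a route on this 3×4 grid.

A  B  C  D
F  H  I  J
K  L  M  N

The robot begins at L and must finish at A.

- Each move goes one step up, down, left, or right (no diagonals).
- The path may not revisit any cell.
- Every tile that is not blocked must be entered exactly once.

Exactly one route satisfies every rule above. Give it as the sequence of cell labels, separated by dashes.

Need to visit all 12 open cells exactly once, starting at L and ending at A.
Route from L: left to K, up to F, 2× right (reaching I), down to M, right to N, 2× up (reaching D), 3× left (reaching A) — 11 moves in all.
Check: all 12 open cells covered.

L - K - F - H - I - M - N - J - D - C - B - A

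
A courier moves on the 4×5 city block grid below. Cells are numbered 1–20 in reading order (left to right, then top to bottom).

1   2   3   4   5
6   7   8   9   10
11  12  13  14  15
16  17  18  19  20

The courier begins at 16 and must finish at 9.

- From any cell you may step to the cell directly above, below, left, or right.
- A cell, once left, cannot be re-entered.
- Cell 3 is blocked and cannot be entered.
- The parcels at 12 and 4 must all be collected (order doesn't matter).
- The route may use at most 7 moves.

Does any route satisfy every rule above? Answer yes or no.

no

Exhausting the options from 16, every branch either dead-ends against blocked cells, would have to re-enter a cell already used, runs past the 7-move limit, or reaches the goal with a constraint still unmet.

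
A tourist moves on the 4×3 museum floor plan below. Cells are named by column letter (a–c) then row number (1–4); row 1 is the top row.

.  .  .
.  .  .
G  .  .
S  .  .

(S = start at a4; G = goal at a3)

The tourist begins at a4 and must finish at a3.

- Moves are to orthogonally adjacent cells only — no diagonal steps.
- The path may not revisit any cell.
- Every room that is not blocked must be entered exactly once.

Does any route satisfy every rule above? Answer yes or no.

One route that works: a4 → b4 → c4 → c3 → c2 → c1 → b1 → a1 → a2 → b2 → b3 → a3.

yes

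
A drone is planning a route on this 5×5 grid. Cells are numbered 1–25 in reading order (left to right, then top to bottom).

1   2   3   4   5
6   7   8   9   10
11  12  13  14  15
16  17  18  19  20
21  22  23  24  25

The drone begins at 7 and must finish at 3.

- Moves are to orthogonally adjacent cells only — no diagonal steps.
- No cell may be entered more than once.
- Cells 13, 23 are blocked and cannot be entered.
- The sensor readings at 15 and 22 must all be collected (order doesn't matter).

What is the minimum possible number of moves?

14

Any route passes through 15 and 22 in some order between 7 and 3. Summing Manhattan distances along each leg and taking the cheapest ordering (7 → 22 → 15 → 3) gives a lower bound of 3 + 5 + 4 = 12 moves.
The shortest route satisfying every rule uses 14 moves: 7 → 12 → 11 → 16 → 21 → 22 → 17 → 18 → 19 → 14 → 15 → 10 → 5 → 4 → 3.
The bound of 12 isn't tight here; checking systematically, no route of length 12 through 13 satisfies every constraint, so 14 is the minimum.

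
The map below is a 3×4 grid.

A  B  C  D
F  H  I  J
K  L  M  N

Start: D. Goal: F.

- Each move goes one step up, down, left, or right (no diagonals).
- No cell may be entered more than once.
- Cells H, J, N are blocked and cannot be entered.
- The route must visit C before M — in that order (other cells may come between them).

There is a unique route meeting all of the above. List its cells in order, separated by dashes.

The waypoints must appear in the order C, M, with no cell reused.
Route from D: left to C, 2× down (reaching M), 2× left (reaching K), up to F — 6 moves in all.
Check: order respected (C at step 1, M at step 3).

D - C - I - M - L - K - F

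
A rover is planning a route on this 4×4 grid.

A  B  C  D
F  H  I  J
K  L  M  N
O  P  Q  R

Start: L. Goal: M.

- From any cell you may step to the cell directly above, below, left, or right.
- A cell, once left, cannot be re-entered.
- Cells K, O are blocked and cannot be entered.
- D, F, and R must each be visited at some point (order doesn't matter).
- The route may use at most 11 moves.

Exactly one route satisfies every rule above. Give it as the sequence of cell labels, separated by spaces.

The 11-move cap with required stops at D, F, R leaves no slack for detours.
Route from L: up to H, left to F, up to A, 3× right (reaching D), 3× down (reaching R), left to Q, up to M — 11 moves in all.
Check: all required cells visited; 11 ≤ 11 moves.

L H F A B C D J N R Q M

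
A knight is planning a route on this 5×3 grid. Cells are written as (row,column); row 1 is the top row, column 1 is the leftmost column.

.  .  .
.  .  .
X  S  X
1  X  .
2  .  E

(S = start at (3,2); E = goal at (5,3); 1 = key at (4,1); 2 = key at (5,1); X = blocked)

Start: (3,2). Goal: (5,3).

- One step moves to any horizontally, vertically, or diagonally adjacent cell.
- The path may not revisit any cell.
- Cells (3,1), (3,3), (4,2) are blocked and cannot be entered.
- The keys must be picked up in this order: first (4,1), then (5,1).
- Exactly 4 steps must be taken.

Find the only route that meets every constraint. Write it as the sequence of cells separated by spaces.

The waypoints must appear in the order (4,1), (5,1), with no cell reused.
Route from (3,2): down-left to (4,1), down to (5,1), 2× right (reaching (5,3)) — 4 moves in all.
Check: order respected (1 at step 1, 2 at step 2); 4 moves as required.

(3,2) (4,1) (5,1) (5,2) (5,3)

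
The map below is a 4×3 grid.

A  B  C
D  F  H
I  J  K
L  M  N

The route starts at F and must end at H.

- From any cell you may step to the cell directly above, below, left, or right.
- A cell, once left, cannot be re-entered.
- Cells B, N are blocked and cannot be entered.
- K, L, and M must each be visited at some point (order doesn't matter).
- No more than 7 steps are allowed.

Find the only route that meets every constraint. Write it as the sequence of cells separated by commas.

The budget equals the shortest possible length, so every move has to be on a shortest route through the required cells.
Route from F: left 1 to D, down 2 to L, right 1 to M, up 1 to J, right 1 to K, up 1 to H — 7 moves in all.
Check: all required cells visited; 7 ≤ 7 moves.

F, D, I, L, M, J, K, H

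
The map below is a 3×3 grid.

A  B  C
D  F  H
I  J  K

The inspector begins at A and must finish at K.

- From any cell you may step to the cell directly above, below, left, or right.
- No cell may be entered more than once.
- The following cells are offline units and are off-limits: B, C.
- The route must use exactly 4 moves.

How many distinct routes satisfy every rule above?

Need simple routes of exactly 4 moves from A to K (Manhattan distance 4, so 0 moves are spent on a detour and 0 undoing it).
Enumerating: A D I J K | A D F J K | A D F H K.
That gives 3 routes.

3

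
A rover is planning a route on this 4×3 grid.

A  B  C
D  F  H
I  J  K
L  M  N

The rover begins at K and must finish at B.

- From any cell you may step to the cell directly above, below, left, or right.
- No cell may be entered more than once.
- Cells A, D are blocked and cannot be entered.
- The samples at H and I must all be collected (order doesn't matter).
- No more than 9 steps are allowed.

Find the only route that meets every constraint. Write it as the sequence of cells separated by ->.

K -> N -> M -> L -> I -> J -> F -> H -> C -> B

The 9-move cap with required stops at H, I leaves no slack for detours.
Route from K: down 1 to N, left 2 to L, up 1 to I, right 1 to J, up 1 to F, right 1 to H, up 1 to C, left 1 to B — 9 moves in all.
Check: all required cells visited; 9 ≤ 9 moves.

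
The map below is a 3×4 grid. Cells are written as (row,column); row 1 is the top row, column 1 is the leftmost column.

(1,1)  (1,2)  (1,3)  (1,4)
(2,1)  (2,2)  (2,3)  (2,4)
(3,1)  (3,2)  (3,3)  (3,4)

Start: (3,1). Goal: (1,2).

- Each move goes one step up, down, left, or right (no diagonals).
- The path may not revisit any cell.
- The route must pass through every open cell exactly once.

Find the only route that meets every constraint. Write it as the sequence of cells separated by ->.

(3,1) -> (3,2) -> (3,3) -> (3,4) -> (2,4) -> (1,4) -> (1,3) -> (2,3) -> (2,2) -> (2,1) -> (1,1) -> (1,2)

Need to visit all 12 open cells exactly once, starting at (3,1) and ending at (1,2).
Cell (1,1) has only two open neighbours ((2,1) and (1,2)), so the path must pass straight through it: one of those is the cell it's entered from and the other is where it exits.
Route from (3,1): right 3 to (3,4), up 2 to (1,4), left 1 to (1,3), down 1 to (2,3), left 2 to (2,1), up 1 to (1,1), right 1 to (1,2) — 11 moves in all.
Check: all 12 open cells covered.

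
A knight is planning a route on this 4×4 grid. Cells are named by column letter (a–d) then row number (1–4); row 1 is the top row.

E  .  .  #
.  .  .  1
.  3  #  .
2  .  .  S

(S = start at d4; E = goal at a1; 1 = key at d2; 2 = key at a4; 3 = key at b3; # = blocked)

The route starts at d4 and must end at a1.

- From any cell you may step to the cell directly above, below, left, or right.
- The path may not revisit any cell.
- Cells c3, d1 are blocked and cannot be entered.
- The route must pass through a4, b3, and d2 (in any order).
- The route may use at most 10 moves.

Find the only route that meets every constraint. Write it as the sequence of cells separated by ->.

The budget equals the shortest possible length, so every move has to be on a shortest route through the required cells.
Route from d4: 2× up (reaching d2), 2× left (reaching b2), 2× down (reaching b4), left to a4, 3× up (reaching a1) — 10 moves in all.
Check: all required cells visited; 10 ≤ 10 moves.

d4 -> d3 -> d2 -> c2 -> b2 -> b3 -> b4 -> a4 -> a3 -> a2 -> a1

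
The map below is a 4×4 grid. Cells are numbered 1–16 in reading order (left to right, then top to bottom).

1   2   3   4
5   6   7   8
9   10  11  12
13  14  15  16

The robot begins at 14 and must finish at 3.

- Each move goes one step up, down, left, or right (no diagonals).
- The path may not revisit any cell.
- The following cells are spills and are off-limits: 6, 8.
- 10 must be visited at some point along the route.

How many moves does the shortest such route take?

Any route passes through 10 somewhere between 14 and 3. Summing Manhattan distances along the two legs (14 → 10 → 3) gives a lower bound of 1 + 3 = 4 moves.
A route of 4 moves achieves this: 14 → 10 → 11 → 7 → 3.
Since 4 matches the lower bound, it is optimal.

4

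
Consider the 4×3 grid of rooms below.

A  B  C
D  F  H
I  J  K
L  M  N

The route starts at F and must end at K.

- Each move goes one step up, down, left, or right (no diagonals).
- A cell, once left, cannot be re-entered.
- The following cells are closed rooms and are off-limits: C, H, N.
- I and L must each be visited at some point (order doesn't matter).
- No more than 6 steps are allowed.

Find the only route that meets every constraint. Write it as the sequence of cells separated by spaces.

F D I L M J K

The budget equals the shortest possible length, so every move has to be on a shortest route through the required cells.
Route from F: left 1 to D, down 2 to L, right 1 to M, up 1 to J, right 1 to K — 6 moves in all.
Check: all required cells visited; 6 ≤ 6 moves.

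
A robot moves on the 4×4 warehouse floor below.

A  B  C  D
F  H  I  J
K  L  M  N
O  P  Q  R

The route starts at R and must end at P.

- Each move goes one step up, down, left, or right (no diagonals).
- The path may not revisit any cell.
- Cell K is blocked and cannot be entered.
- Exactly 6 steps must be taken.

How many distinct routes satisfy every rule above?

Need simple routes of exactly 6 moves from R to P (Manhattan distance 2, so 2 moves are spent on a detour and 2 undoing it).
Enumerating: R N J I M Q P | R N J I M L P | R N J I H L P | R N M I H L P | R Q M I H L P.
That gives 5 routes.

5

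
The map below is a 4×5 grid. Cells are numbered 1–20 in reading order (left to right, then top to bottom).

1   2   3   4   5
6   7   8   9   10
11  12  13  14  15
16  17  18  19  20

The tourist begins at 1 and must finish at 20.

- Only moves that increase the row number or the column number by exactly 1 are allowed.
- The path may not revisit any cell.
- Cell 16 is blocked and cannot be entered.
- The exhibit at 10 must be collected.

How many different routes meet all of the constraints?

A right/down-only route from 1 to 20 makes exactly 3 down-moves and 4 right-moves in some order.
With no other constraints that would be C(7,3) = 35 routes.
Split at 10 and multiply the segment counts (each segment already excludes blocked cells): 1→10: 5; 10→20: 1; product = 5.
That gives 5 routes.

5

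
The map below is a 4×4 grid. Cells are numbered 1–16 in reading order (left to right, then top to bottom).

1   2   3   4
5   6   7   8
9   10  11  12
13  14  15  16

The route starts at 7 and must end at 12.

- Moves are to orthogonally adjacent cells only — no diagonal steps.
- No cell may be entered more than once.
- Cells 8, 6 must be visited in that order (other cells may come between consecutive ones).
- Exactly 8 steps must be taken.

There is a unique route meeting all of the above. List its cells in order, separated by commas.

7, 8, 4, 3, 2, 6, 10, 11, 12

The waypoints must appear in the order 8, 6, with no cell reused.
Route from 7: right 1 to 8, up 1 to 4, left 2 to 2, down 2 to 10, right 2 to 12 — 8 moves in all.
Check: order respected (8 at step 1, 6 at step 5); 8 moves as required.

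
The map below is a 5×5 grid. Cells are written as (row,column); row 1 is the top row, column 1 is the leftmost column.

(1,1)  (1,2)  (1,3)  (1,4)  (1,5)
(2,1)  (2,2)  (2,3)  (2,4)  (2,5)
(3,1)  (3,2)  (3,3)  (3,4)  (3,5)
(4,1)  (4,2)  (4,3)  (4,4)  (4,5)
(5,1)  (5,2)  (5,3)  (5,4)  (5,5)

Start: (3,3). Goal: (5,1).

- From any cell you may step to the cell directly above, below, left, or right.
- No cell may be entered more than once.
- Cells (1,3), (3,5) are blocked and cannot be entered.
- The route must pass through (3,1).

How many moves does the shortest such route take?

4

Any route passes through (3,1) somewhere between (3,3) and (5,1). Summing Manhattan distances along the two legs ((3,3) → (3,1) → (5,1)) gives a lower bound of 2 + 2 = 4 moves.
A route of 4 moves achieves this: (3,3) → (3,2) → (3,1) → (4,1) → (5,1).
Since 4 matches the lower bound, it is optimal.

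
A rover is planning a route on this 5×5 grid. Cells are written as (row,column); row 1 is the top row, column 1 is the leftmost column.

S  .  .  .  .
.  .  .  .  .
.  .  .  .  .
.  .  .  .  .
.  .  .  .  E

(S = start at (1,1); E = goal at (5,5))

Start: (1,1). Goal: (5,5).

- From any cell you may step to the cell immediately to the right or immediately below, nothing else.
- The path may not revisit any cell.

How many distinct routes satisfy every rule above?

70

A right/down-only route from (1,1) to (5,5) makes exactly 4 down-moves and 4 right-moves in some order.
With no other constraints that would be C(8,4) = 70 routes.
That gives 70 routes.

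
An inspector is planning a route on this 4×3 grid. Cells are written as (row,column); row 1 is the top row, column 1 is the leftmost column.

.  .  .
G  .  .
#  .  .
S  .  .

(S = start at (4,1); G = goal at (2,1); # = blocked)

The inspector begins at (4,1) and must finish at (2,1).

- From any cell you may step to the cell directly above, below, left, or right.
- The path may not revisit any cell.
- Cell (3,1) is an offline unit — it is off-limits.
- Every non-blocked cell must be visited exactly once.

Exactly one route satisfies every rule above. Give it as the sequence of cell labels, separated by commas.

Need to visit all 11 open cells exactly once, starting at (4,1) and ending at (2,1).
Cell (1,1) has only two open neighbours ((2,1) and (1,2)), so the path must pass straight through it: one of those is the cell it's entered from and the other is where it exits.
Route from (4,1): right 2 to (4,3), up 1 to (3,3), left 1 to (3,2), up 1 to (2,2), right 1 to (2,3), up 1 to (1,3), left 2 to (1,1), down 1 to (2,1) — 10 moves in all.
Check: all 11 open cells covered.

(4,1), (4,2), (4,3), (3,3), (3,2), (2,2), (2,3), (1,3), (1,2), (1,1), (2,1)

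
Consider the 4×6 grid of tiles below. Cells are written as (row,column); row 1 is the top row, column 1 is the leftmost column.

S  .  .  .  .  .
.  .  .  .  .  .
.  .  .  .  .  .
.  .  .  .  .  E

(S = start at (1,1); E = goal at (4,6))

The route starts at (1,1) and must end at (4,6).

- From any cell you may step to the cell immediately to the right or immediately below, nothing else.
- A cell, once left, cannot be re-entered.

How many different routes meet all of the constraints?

A right/down-only route from (1,1) to (4,6) makes exactly 3 down-moves and 5 right-moves in some order.
With no other constraints that would be C(8,3) = 56 routes.
That gives 56 routes.

56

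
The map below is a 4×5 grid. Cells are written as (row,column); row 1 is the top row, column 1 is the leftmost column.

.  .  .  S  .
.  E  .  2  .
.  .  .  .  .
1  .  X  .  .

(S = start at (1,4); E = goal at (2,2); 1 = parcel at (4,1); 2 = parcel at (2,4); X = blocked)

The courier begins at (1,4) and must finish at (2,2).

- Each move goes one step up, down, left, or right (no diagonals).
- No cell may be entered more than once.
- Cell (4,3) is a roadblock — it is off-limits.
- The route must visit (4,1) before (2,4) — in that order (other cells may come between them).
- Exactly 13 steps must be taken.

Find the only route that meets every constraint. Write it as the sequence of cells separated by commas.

(1,4), (1,3), (1,2), (1,1), (2,1), (3,1), (4,1), (4,2), (3,2), (3,3), (3,4), (2,4), (2,3), (2,2)

The waypoints must appear in the order (4,1), (2,4), with no cell reused.
Route from (1,4): 3× left (reaching (1,1)), 3× down (reaching (4,1)), right to (4,2), up to (3,2), 2× right (reaching (3,4)), up to (2,4), 2× left (reaching (2,2)) — 13 moves in all.
Check: order respected (1 at step 6, 2 at step 11); 13 moves as required.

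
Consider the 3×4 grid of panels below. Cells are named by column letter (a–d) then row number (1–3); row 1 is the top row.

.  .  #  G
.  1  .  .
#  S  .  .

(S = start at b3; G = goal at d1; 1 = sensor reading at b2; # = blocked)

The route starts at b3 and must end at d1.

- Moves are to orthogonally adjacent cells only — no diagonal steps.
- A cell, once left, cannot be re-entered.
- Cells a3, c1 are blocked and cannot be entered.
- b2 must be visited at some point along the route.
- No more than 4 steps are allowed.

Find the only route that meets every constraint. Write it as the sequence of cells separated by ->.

Any route must reach b2 and still end at d1 within 4 moves, so the order of the required stops is forced.
Route from b3: up to b2, 2× right (reaching d2), up to d1 — 4 moves in all.
Check: all required cells visited; 4 ≤ 4 moves.

b3 -> b2 -> c2 -> d2 -> d1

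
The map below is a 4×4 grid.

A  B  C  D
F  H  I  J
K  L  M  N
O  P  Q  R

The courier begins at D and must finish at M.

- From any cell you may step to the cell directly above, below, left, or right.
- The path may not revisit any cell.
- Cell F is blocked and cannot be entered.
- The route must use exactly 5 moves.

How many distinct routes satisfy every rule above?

6

Need simple routes of exactly 5 moves from D to M (Manhattan distance 3, so 1 moves are spent on a detour and 1 undoing it).
Enumerating: D J N R Q M | D J I H L M | D C I H L M | D C I J N M | D C B H L M | D C B H I M.
That gives 6 routes.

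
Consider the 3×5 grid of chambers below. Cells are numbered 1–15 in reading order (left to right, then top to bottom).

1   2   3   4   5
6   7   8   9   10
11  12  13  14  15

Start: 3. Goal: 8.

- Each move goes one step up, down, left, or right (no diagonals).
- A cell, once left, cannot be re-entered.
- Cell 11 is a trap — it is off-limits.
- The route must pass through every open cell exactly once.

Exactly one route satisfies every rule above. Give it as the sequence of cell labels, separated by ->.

3 -> 2 -> 1 -> 6 -> 7 -> 12 -> 13 -> 14 -> 15 -> 10 -> 5 -> 4 -> 9 -> 8

Need to visit all 14 open cells exactly once, starting at 3 and ending at 8.
Cell 1 has only two open neighbours (6 and 2), so the path must pass straight through it: one of those is the cell it's entered from and the other is where it exits.
Route from 3: left 2 to 1, down 1 to 6, right 1 to 7, down 1 to 12, right 3 to 15, up 2 to 5, left 1 to 4, down 1 to 9, left 1 to 8 — 13 moves in all.
Check: all 14 open cells covered.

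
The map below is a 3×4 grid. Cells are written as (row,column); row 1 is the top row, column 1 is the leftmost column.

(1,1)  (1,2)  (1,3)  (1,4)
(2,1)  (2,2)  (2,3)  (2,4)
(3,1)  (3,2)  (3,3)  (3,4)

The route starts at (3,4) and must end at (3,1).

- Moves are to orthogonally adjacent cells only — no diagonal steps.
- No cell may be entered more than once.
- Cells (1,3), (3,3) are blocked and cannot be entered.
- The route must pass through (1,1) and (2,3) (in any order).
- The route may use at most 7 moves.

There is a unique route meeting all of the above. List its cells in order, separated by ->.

(3,4) -> (2,4) -> (2,3) -> (2,2) -> (1,2) -> (1,1) -> (2,1) -> (3,1)

Any route must reach (1,1) and (2,3) and still end at (3,1) within 7 moves, so the order of the required stops is forced.
Route from (3,4): up 1 to (2,4), left 2 to (2,2), up 1 to (1,2), left 1 to (1,1), down 2 to (3,1) — 7 moves in all.
Check: all required cells visited; 7 ≤ 7 moves.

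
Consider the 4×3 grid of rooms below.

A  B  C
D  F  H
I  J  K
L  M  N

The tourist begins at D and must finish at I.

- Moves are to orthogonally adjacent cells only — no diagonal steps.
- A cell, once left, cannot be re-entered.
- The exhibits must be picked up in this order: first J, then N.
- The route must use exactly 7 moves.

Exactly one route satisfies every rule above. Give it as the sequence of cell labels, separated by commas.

D, F, J, K, N, M, L, I

The waypoints must appear in the order J, N, with no cell reused.
Route from D: right 1 to F, down 1 to J, right 1 to K, down 1 to N, left 2 to L, up 1 to I — 7 moves in all.
Check: order respected (J at step 2, N at step 4); 7 moves as required.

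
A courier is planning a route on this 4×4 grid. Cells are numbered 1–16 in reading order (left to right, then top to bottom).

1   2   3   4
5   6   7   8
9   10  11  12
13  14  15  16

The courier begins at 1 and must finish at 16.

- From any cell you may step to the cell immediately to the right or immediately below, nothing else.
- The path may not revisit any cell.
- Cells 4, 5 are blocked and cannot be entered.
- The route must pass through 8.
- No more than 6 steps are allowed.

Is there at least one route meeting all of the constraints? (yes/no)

One route that works: 1 → 2 → 6 → 7 → 8 → 12 → 16.

yes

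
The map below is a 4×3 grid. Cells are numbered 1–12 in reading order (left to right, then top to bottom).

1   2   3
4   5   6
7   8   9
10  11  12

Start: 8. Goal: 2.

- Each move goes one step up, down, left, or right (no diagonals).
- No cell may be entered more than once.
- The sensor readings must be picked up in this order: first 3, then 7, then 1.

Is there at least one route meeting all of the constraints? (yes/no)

no

Even ignoring the required order, no revisit-free route from 8 to 2 manages to pass through all of 3, 7, and 1: branching out from 8, every path either misses one of them or, having collected them, can no longer reach 2 without re-entering a cell.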